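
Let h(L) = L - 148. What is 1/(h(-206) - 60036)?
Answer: -1/60390 ≈ -1.6559e-5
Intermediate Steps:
h(L) = -148 + L
1/(h(-206) - 60036) = 1/((-148 - 206) - 60036) = 1/(-354 - 60036) = 1/(-60390) = -1/60390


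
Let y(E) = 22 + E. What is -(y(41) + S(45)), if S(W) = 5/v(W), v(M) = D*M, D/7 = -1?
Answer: -3968/63 ≈ -62.984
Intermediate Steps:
D = -7 (D = 7*(-1) = -7)
v(M) = -7*M
S(W) = -5/(7*W) (S(W) = 5/((-7*W)) = 5*(-1/(7*W)) = -5/(7*W))
-(y(41) + S(45)) = -((22 + 41) - 5/7/45) = -(63 - 5/7*1/45) = -(63 - 1/63) = -1*3968/63 = -3968/63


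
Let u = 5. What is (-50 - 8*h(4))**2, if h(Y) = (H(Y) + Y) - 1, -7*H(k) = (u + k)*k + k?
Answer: 39204/49 ≈ 800.08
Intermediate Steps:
H(k) = -k/7 - k*(5 + k)/7 (H(k) = -((5 + k)*k + k)/7 = -(k*(5 + k) + k)/7 = -(k + k*(5 + k))/7 = -k/7 - k*(5 + k)/7)
h(Y) = -1 + Y - Y*(6 + Y)/7 (h(Y) = (-Y*(6 + Y)/7 + Y) - 1 = (Y - Y*(6 + Y)/7) - 1 = -1 + Y - Y*(6 + Y)/7)
(-50 - 8*h(4))**2 = (-50 - 8*(-1 - 1/7*4**2 + (1/7)*4))**2 = (-50 - 8*(-1 - 1/7*16 + 4/7))**2 = (-50 - 8*(-1 - 16/7 + 4/7))**2 = (-50 - 8*(-19/7))**2 = (-50 + 152/7)**2 = (-198/7)**2 = 39204/49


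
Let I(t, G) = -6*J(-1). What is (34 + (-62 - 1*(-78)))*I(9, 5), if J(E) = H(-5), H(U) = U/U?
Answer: -300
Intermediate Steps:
H(U) = 1
J(E) = 1
I(t, G) = -6 (I(t, G) = -6*1 = -6)
(34 + (-62 - 1*(-78)))*I(9, 5) = (34 + (-62 - 1*(-78)))*(-6) = (34 + (-62 + 78))*(-6) = (34 + 16)*(-6) = 50*(-6) = -300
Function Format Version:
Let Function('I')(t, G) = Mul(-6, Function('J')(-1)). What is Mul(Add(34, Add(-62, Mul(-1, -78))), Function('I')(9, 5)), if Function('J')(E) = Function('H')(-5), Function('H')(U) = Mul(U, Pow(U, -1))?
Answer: -300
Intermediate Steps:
Function('H')(U) = 1
Function('J')(E) = 1
Function('I')(t, G) = -6 (Function('I')(t, G) = Mul(-6, 1) = -6)
Mul(Add(34, Add(-62, Mul(-1, -78))), Function('I')(9, 5)) = Mul(Add(34, Add(-62, Mul(-1, -78))), -6) = Mul(Add(34, Add(-62, 78)), -6) = Mul(Add(34, 16), -6) = Mul(50, -6) = -300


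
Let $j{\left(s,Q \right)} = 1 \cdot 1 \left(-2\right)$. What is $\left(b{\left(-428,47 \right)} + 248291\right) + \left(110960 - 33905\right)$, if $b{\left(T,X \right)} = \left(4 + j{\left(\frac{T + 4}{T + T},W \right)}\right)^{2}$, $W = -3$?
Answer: $325350$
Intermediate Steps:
$j{\left(s,Q \right)} = -2$ ($j{\left(s,Q \right)} = 1 \left(-2\right) = -2$)
$b{\left(T,X \right)} = 4$ ($b{\left(T,X \right)} = \left(4 - 2\right)^{2} = 2^{2} = 4$)
$\left(b{\left(-428,47 \right)} + 248291\right) + \left(110960 - 33905\right) = \left(4 + 248291\right) + \left(110960 - 33905\right) = 248295 + 77055 = 325350$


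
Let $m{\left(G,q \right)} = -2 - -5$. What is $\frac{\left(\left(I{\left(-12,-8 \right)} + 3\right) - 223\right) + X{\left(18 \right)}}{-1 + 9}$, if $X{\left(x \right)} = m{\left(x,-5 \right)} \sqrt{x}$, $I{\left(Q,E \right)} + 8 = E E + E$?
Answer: $- \frac{43}{2} + \frac{9 \sqrt{2}}{8} \approx -19.909$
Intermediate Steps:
$I{\left(Q,E \right)} = -8 + E + E^{2}$ ($I{\left(Q,E \right)} = -8 + \left(E E + E\right) = -8 + \left(E^{2} + E\right) = -8 + \left(E + E^{2}\right) = -8 + E + E^{2}$)
$m{\left(G,q \right)} = 3$ ($m{\left(G,q \right)} = -2 + 5 = 3$)
$X{\left(x \right)} = 3 \sqrt{x}$
$\frac{\left(\left(I{\left(-12,-8 \right)} + 3\right) - 223\right) + X{\left(18 \right)}}{-1 + 9} = \frac{\left(\left(\left(-8 - 8 + \left(-8\right)^{2}\right) + 3\right) - 223\right) + 3 \sqrt{18}}{-1 + 9} = \frac{\left(\left(\left(-8 - 8 + 64\right) + 3\right) - 223\right) + 3 \cdot 3 \sqrt{2}}{8} = \left(\left(\left(48 + 3\right) - 223\right) + 9 \sqrt{2}\right) \frac{1}{8} = \left(\left(51 - 223\right) + 9 \sqrt{2}\right) \frac{1}{8} = \left(-172 + 9 \sqrt{2}\right) \frac{1}{8} = - \frac{43}{2} + \frac{9 \sqrt{2}}{8}$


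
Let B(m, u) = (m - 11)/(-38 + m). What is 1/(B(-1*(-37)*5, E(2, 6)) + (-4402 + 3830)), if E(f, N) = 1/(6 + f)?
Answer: -49/27970 ≈ -0.0017519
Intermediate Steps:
B(m, u) = (-11 + m)/(-38 + m)
1/(B(-1*(-37)*5, E(2, 6)) + (-4402 + 3830)) = 1/((-11 - 1*(-37)*5)/(-38 - 1*(-37)*5) + (-4402 + 3830)) = 1/((-11 + 37*5)/(-38 + 37*5) - 572) = 1/((-11 + 185)/(-38 + 185) - 572) = 1/(174/147 - 572) = 1/((1/147)*174 - 572) = 1/(58/49 - 572) = 1/(-27970/49) = -49/27970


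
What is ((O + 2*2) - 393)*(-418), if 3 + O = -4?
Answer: 165528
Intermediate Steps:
O = -7 (O = -3 - 4 = -7)
((O + 2*2) - 393)*(-418) = ((-7 + 2*2) - 393)*(-418) = ((-7 + 4) - 393)*(-418) = (-3 - 393)*(-418) = -396*(-418) = 165528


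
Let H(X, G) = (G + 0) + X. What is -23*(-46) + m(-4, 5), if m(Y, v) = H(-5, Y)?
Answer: 1049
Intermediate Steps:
H(X, G) = G + X
m(Y, v) = -5 + Y (m(Y, v) = Y - 5 = -5 + Y)
-23*(-46) + m(-4, 5) = -23*(-46) + (-5 - 4) = 1058 - 9 = 1049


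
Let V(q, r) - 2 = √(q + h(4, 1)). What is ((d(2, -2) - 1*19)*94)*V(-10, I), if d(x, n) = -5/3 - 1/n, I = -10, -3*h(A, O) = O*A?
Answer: -11374/3 - 5687*I*√102/9 ≈ -3791.3 - 6381.8*I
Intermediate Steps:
h(A, O) = -A*O/3 (h(A, O) = -O*A/3 = -A*O/3)
d(x, n) = -5/3 - 1/n (d(x, n) = -5*⅓ - 1/n = -5/3 - 1/n)
V(q, r) = 2 + √(-4/3 + q) (V(q, r) = 2 + √(q - ⅓*4*1) = 2 + √(q - 4/3) = 2 + √(-4/3 + q))
((d(2, -2) - 1*19)*94)*V(-10, I) = (((-5/3 - 1/(-2)) - 1*19)*94)*(2 + √(-12 + 9*(-10))/3) = (((-5/3 - 1*(-½)) - 19)*94)*(2 + √(-12 - 90)/3) = (((-5/3 + ½) - 19)*94)*(2 + √(-102)/3) = ((-7/6 - 19)*94)*(2 + (I*√102)/3) = (-121/6*94)*(2 + I*√102/3) = -5687*(2 + I*√102/3)/3 = -11374/3 - 5687*I*√102/9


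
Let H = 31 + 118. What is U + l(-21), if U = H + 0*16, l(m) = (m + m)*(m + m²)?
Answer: -17491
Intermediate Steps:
H = 149
l(m) = 2*m*(m + m²) (l(m) = (2*m)*(m + m²) = 2*m*(m + m²))
U = 149 (U = 149 + 0*16 = 149 + 0 = 149)
U + l(-21) = 149 + 2*(-21)²*(1 - 21) = 149 + 2*441*(-20) = 149 - 17640 = -17491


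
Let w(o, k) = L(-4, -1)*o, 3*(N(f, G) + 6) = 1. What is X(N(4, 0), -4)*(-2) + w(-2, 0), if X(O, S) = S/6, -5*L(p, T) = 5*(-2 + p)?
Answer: -32/3 ≈ -10.667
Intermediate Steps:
N(f, G) = -17/3 (N(f, G) = -6 + (⅓)*1 = -6 + ⅓ = -17/3)
L(p, T) = 2 - p (L(p, T) = -(-2 + p) = -(-10 + 5*p)/5 = 2 - p)
X(O, S) = S/6 (X(O, S) = S*(⅙) = S/6)
w(o, k) = 6*o (w(o, k) = (2 - 1*(-4))*o = (2 + 4)*o = 6*o)
X(N(4, 0), -4)*(-2) + w(-2, 0) = ((⅙)*(-4))*(-2) + 6*(-2) = -⅔*(-2) - 12 = 4/3 - 12 = -32/3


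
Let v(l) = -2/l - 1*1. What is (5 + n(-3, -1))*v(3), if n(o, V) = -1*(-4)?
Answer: -15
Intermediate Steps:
n(o, V) = 4
v(l) = -1 - 2/l (v(l) = -2/l - 1 = -1 - 2/l)
(5 + n(-3, -1))*v(3) = (5 + 4)*((-2 - 1*3)/3) = 9*((-2 - 3)/3) = 9*((⅓)*(-5)) = 9*(-5/3) = -15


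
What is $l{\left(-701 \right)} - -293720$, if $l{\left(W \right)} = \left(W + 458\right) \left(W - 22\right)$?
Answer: $469409$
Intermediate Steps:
$l{\left(W \right)} = \left(-22 + W\right) \left(458 + W\right)$ ($l{\left(W \right)} = \left(458 + W\right) \left(-22 + W\right) = \left(-22 + W\right) \left(458 + W\right)$)
$l{\left(-701 \right)} - -293720 = \left(-10076 + \left(-701\right)^{2} + 436 \left(-701\right)\right) - -293720 = \left(-10076 + 491401 - 305636\right) + 293720 = 175689 + 293720 = 469409$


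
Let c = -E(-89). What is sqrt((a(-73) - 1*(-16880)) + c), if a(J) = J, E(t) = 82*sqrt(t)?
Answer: sqrt(16807 - 82*I*sqrt(89)) ≈ 129.68 - 2.983*I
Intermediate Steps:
c = -82*I*sqrt(89) (c = -82*sqrt(-89) = -82*I*sqrt(89) ≈ -773.59*I)
sqrt((a(-73) - 1*(-16880)) + c) = sqrt((-73 - 1*(-16880)) - 82*I*sqrt(89)) = sqrt((-73 + 16880) - 82*I*sqrt(89)) = sqrt(16807 - 82*I*sqrt(89))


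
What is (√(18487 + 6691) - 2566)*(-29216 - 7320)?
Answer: 93751376 - 36536*√25178 ≈ 8.7954e+7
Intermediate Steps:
(√(18487 + 6691) - 2566)*(-29216 - 7320) = (√25178 - 2566)*(-36536) = (-2566 + √25178)*(-36536) = 93751376 - 36536*√25178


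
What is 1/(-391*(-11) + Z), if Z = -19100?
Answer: -1/14799 ≈ -6.7572e-5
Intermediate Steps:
1/(-391*(-11) + Z) = 1/(-391*(-11) - 19100) = 1/(4301 - 19100) = 1/(-14799) = -1/14799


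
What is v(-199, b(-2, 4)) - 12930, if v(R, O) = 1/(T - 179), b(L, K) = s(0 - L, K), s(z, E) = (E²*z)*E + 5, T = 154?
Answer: -323251/25 ≈ -12930.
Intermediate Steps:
s(z, E) = 5 + z*E³ (s(z, E) = (z*E²)*E + 5 = z*E³ + 5 = 5 + z*E³)
b(L, K) = 5 - L*K³ (b(L, K) = 5 + (0 - L)*K³ = 5 + (-L)*K³ = 5 - L*K³)
v(R, O) = -1/25 (v(R, O) = 1/(154 - 179) = 1/(-25) = -1/25)
v(-199, b(-2, 4)) - 12930 = -1/25 - 12930 = -323251/25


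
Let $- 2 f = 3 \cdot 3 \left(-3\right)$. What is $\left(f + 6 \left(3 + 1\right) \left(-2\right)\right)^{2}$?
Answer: $\frac{4761}{4} \approx 1190.3$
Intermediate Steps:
$f = \frac{27}{2}$ ($f = - \frac{3 \cdot 3 \left(-3\right)}{2} = - \frac{9 \left(-3\right)}{2} = \left(- \frac{1}{2}\right) \left(-27\right) = \frac{27}{2} \approx 13.5$)
$\left(f + 6 \left(3 + 1\right) \left(-2\right)\right)^{2} = \left(\frac{27}{2} + 6 \left(3 + 1\right) \left(-2\right)\right)^{2} = \left(\frac{27}{2} + 6 \cdot 4 \left(-2\right)\right)^{2} = \left(\frac{27}{2} + 24 \left(-2\right)\right)^{2} = \left(\frac{27}{2} - 48\right)^{2} = \left(- \frac{69}{2}\right)^{2} = \frac{4761}{4}$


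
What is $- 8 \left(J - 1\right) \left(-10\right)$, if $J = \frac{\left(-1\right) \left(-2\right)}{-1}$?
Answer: $-240$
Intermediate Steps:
$J = -2$ ($J = 2 \left(-1\right) = -2$)
$- 8 \left(J - 1\right) \left(-10\right) = - 8 \left(-2 - 1\right) \left(-10\right) = \left(-8\right) \left(-3\right) \left(-10\right) = 24 \left(-10\right) = -240$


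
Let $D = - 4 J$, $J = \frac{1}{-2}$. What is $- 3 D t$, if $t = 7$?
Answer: $-42$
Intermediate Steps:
$J = - \frac{1}{2} \approx -0.5$
$D = 2$ ($D = \left(-4\right) \left(- \frac{1}{2}\right) = 2$)
$- 3 D t = \left(-3\right) 2 \cdot 7 = \left(-6\right) 7 = -42$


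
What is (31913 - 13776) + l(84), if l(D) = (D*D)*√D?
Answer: 18137 + 14112*√21 ≈ 82806.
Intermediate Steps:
l(D) = D^(5/2) (l(D) = D²*√D = D^(5/2))
(31913 - 13776) + l(84) = (31913 - 13776) + 84^(5/2) = 18137 + 14112*√21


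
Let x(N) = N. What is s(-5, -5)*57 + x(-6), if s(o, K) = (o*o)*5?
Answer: 7119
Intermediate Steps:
s(o, K) = 5*o**2 (s(o, K) = o**2*5 = 5*o**2)
s(-5, -5)*57 + x(-6) = (5*(-5)**2)*57 - 6 = (5*25)*57 - 6 = 125*57 - 6 = 7125 - 6 = 7119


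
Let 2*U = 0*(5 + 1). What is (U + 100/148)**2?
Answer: 625/1369 ≈ 0.45654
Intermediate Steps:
U = 0 (U = (0*(5 + 1))/2 = (0*6)/2 = (1/2)*0 = 0)
(U + 100/148)**2 = (0 + 100/148)**2 = (0 + 100*(1/148))**2 = (0 + 25/37)**2 = (25/37)**2 = 625/1369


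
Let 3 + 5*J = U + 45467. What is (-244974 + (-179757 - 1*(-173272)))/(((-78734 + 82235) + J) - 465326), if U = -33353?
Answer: 1257295/2297014 ≈ 0.54736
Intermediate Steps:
J = 12111/5 (J = -⅗ + (-33353 + 45467)/5 = -⅗ + (⅕)*12114 = -⅗ + 12114/5 = 12111/5 ≈ 2422.2)
(-244974 + (-179757 - 1*(-173272)))/(((-78734 + 82235) + J) - 465326) = (-244974 + (-179757 - 1*(-173272)))/(((-78734 + 82235) + 12111/5) - 465326) = (-244974 + (-179757 + 173272))/((3501 + 12111/5) - 465326) = (-244974 - 6485)/(29616/5 - 465326) = -251459/(-2297014/5) = -251459*(-5/2297014) = 1257295/2297014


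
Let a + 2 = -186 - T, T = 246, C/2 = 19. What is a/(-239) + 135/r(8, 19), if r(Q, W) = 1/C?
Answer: 1226504/239 ≈ 5131.8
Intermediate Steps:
C = 38 (C = 2*19 = 38)
r(Q, W) = 1/38
a = -434 (a = -2 + (-186 - 1*246) = -2 + (-186 - 246) = -2 - 432 = -434)
a/(-239) + 135/r(8, 19) = -434/(-239) + 135/(1/38) = -434*(-1/239) + 135*38 = 434/239 + 5130 = 1226504/239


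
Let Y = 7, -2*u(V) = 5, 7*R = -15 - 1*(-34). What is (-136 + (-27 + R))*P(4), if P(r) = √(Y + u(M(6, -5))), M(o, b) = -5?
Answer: -1683*√2/7 ≈ -340.02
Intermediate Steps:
R = 19/7 (R = (-15 - 1*(-34))/7 = (-15 + 34)/7 = (⅐)*19 = 19/7 ≈ 2.7143)
u(V) = -5/2 (u(V) = -½*5 = -5/2)
P(r) = 3*√2/2 (P(r) = √(7 - 5/2) = √(9/2) = 3*√2/2)
(-136 + (-27 + R))*P(4) = (-136 + (-27 + 19/7))*(3*√2/2) = (-136 - 170/7)*(3*√2/2) = -1683*√2/7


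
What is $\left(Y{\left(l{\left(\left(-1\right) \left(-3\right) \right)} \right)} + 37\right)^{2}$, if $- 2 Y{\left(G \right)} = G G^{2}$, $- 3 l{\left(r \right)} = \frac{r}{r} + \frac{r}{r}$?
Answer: $\frac{1006009}{729} \approx 1380.0$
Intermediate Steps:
$l{\left(r \right)} = - \frac{2}{3}$ ($l{\left(r \right)} = - \frac{\frac{r}{r} + \frac{r}{r}}{3} = - \frac{1 + 1}{3} = \left(- \frac{1}{3}\right) 2 = - \frac{2}{3}$)
$Y{\left(G \right)} = - \frac{G^{3}}{2}$ ($Y{\left(G \right)} = - \frac{G G^{2}}{2} = - \frac{G^{3}}{2}$)
$\left(Y{\left(l{\left(\left(-1\right) \left(-3\right) \right)} \right)} + 37\right)^{2} = \left(- \frac{\left(- \frac{2}{3}\right)^{3}}{2} + 37\right)^{2} = \left(\left(- \frac{1}{2}\right) \left(- \frac{8}{27}\right) + 37\right)^{2} = \left(\frac{4}{27} + 37\right)^{2} = \left(\frac{1003}{27}\right)^{2} = \frac{1006009}{729}$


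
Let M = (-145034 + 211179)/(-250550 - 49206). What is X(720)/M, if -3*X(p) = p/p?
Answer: 299756/198435 ≈ 1.5106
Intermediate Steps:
X(p) = -⅓ (X(p) = -p/(3*p) = -⅓*1 = -⅓)
M = -66145/299756 (M = 66145/(-299756) = 66145*(-1/299756) = -66145/299756 ≈ -0.22066)
X(720)/M = -1/(3*(-66145/299756)) = -⅓*(-299756/66145) = 299756/198435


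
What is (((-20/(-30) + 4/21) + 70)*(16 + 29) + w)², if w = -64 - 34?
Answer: 468029956/49 ≈ 9.5516e+6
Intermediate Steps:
w = -98
(((-20/(-30) + 4/21) + 70)*(16 + 29) + w)² = (((-20/(-30) + 4/21) + 70)*(16 + 29) - 98)² = (((-20*(-1/30) + 4*(1/21)) + 70)*45 - 98)² = (((⅔ + 4/21) + 70)*45 - 98)² = ((6/7 + 70)*45 - 98)² = ((496/7)*45 - 98)² = (22320/7 - 98)² = (21634/7)² = 468029956/49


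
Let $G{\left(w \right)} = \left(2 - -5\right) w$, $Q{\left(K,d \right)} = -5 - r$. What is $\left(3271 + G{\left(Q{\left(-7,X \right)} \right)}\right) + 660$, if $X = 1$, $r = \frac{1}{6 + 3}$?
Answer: $\frac{35057}{9} \approx 3895.2$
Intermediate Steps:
$r = \frac{1}{9} \approx 0.11111$
$Q{\left(K,d \right)} = - \frac{46}{9}$ ($Q{\left(K,d \right)} = -5 - \frac{1}{9} = - \frac{46}{9}$)
$G{\left(w \right)} = 7 w$ ($G{\left(w \right)} = \left(2 + 5\right) w = 7 w$)
$\left(3271 + G{\left(Q{\left(-7,X \right)} \right)}\right) + 660 = \left(3271 + 7 \left(- \frac{46}{9}\right)\right) + 660 = \left(3271 - \frac{322}{9}\right) + 660 = \frac{29117}{9} + 660 = \frac{35057}{9}$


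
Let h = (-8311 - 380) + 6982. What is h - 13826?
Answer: -15535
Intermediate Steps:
h = -1709 (h = -8691 + 6982 = -1709)
h - 13826 = -1709 - 13826 = -15535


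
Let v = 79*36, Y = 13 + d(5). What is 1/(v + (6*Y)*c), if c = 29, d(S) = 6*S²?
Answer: 1/31206 ≈ 3.2045e-5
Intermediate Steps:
Y = 163 (Y = 13 + 6*5² = 13 + 6*25 = 13 + 150 = 163)
v = 2844
1/(v + (6*Y)*c) = 1/(2844 + (6*163)*29) = 1/(2844 + 978*29) = 1/(2844 + 28362) = 1/31206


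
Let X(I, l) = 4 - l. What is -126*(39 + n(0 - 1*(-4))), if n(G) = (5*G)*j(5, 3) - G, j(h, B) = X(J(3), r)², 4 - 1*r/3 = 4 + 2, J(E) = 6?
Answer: -256410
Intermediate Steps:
r = -6 (r = 12 - 3*(4 + 2) = 12 - 3*6 = 12 - 18 = -6)
j(h, B) = 100 (j(h, B) = (4 - 1*(-6))² = (4 + 6)² = 10² = 100)
n(G) = 499*G (n(G) = (5*G)*100 - G = 500*G - G = 499*G)
-126*(39 + n(0 - 1*(-4))) = -126*(39 + 499*(0 - 1*(-4))) = -126*(39 + 499*(0 + 4)) = -126*(39 + 499*4) = -126*(39 + 1996) = -126*2035 = -256410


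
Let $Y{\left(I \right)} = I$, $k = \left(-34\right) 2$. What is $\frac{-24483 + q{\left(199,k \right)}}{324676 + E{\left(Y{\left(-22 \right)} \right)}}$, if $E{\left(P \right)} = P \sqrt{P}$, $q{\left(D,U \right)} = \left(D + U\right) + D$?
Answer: $- \frac{178224987}{2395784446} - \frac{24153 i \sqrt{22}}{4791568892} \approx -0.074391 - 2.3643 \cdot 10^{-5} i$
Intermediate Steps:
$k = -68$
$q{\left(D,U \right)} = U + 2 D$
$E{\left(P \right)} = P^{\frac{3}{2}}$
$\frac{-24483 + q{\left(199,k \right)}}{324676 + E{\left(Y{\left(-22 \right)} \right)}} = \frac{-24483 + \left(-68 + 2 \cdot 199\right)}{324676 + \left(-22\right)^{\frac{3}{2}}} = \frac{-24483 + \left(-68 + 398\right)}{324676 - 22 i \sqrt{22}} = \frac{-24483 + 330}{324676 - 22 i \sqrt{22}} = - \frac{24153}{324676 - 22 i \sqrt{22}}$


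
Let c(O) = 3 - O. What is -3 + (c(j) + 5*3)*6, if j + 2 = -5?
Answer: 147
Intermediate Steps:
j = -7 (j = -2 - 5 = -7)
-3 + (c(j) + 5*3)*6 = -3 + ((3 - 1*(-7)) + 5*3)*6 = -3 + ((3 + 7) + 15)*6 = -3 + (10 + 15)*6 = -3 + 25*6 = -3 + 150 = 147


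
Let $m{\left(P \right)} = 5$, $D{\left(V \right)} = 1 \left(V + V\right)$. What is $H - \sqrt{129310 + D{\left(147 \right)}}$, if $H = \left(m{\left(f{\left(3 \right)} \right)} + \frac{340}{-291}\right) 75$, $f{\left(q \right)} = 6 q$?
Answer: $\frac{27875}{97} - 2 \sqrt{32401} \approx -72.634$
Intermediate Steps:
$D{\left(V \right)} = 2 V$ ($D{\left(V \right)} = 1 \cdot 2 V = 2 V$)
$H = \frac{27875}{97}$ ($H = \left(5 + \frac{340}{-291}\right) 75 = \left(5 + 340 \left(- \frac{1}{291}\right)\right) 75 = \left(5 - \frac{340}{291}\right) 75 = \frac{1115}{291} \cdot 75 = \frac{27875}{97} \approx 287.37$)
$H - \sqrt{129310 + D{\left(147 \right)}} = \frac{27875}{97} - \sqrt{129310 + 2 \cdot 147} = \frac{27875}{97} - \sqrt{129310 + 294} = \frac{27875}{97} - \sqrt{129604} = \frac{27875}{97} - 2 \sqrt{32401}$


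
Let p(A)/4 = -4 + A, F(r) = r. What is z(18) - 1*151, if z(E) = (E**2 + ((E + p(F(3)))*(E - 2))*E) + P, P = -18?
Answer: 4187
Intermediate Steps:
p(A) = -16 + 4*A (p(A) = 4*(-4 + A) = -16 + 4*A)
z(E) = -18 + E**2 + E*(-4 + E)*(-2 + E) (z(E) = (E**2 + ((E + (-16 + 4*3))*(E - 2))*E) - 18 = (E**2 + ((E + (-16 + 12))*(-2 + E))*E) - 18 = (E**2 + ((E - 4)*(-2 + E))*E) - 18 = (E**2 + ((-4 + E)*(-2 + E))*E) - 18 = (E**2 + E*(-4 + E)*(-2 + E)) - 18 = -18 + E**2 + E*(-4 + E)*(-2 + E))
z(18) - 1*151 = (-18 + 18**3 - 5*18**2 + 8*18) - 1*151 = (-18 + 5832 - 5*324 + 144) - 151 = (-18 + 5832 - 1620 + 144) - 151 = 4338 - 151 = 4187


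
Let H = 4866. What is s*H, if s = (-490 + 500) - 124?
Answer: -554724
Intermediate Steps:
s = -114 (s = 10 - 124 = -114)
s*H = -114*4866 = -554724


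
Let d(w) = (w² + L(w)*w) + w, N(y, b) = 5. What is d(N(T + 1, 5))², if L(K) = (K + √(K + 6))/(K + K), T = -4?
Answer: (65 + √11)²/4 ≈ 1166.8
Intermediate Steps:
L(K) = (K + √(6 + K))/(2*K) (L(K) = (K + √(6 + K))/((2*K)) = (K + √(6 + K))*(1/(2*K)) = (K + √(6 + K))/(2*K))
d(w) = w² + √(6 + w)/2 + 3*w/2 (d(w) = (w² + ((w + √(6 + w))/(2*w))*w) + w = (w² + (w/2 + √(6 + w)/2)) + w = (w² + w/2 + √(6 + w)/2) + w = w² + √(6 + w)/2 + 3*w/2)
d(N(T + 1, 5))² = ((½)*5 + √(6 + 5)/2 + 5*(1 + 5))² = (5/2 + √11/2 + 5*6)² = (5/2 + √11/2 + 30)² = (65/2 + √11/2)²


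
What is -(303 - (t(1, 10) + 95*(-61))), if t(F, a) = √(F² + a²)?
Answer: -6098 + √101 ≈ -6088.0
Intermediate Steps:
-(303 - (t(1, 10) + 95*(-61))) = -(303 - (√(1² + 10²) + 95*(-61))) = -(303 - (√(1 + 100) - 5795)) = -(303 - (√101 - 5795)) = -(303 - (-5795 + √101)) = -(303 + (5795 - √101)) = -(6098 - √101) = -6098 + √101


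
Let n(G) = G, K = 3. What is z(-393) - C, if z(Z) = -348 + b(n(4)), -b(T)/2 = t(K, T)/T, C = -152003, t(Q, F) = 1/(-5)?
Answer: 1516551/10 ≈ 1.5166e+5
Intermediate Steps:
t(Q, F) = -⅕ (t(Q, F) = 1*(-⅕) = -⅕)
b(T) = 2/(5*T) (b(T) = -(-2)/(5*T) = 2/(5*T))
z(Z) = -3479/10 (z(Z) = -348 + (⅖)/4 = -348 + (⅖)*(¼) = -348 + ⅒ = -3479/10)
z(-393) - C = -3479/10 - 1*(-152003) = -3479/10 + 152003 = 1516551/10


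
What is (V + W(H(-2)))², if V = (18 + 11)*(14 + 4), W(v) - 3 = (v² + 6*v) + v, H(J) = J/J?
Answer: 284089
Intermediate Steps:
H(J) = 1
W(v) = 3 + v² + 7*v (W(v) = 3 + ((v² + 6*v) + v) = 3 + (v² + 7*v) = 3 + v² + 7*v)
V = 522 (V = 29*18 = 522)
(V + W(H(-2)))² = (522 + (3 + 1² + 7*1))² = (522 + (3 + 1 + 7))² = (522 + 11)² = 533² = 284089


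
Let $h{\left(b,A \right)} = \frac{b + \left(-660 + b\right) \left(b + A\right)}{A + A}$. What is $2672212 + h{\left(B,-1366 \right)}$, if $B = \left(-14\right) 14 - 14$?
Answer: $\frac{3649556137}{1366} \approx 2.6717 \cdot 10^{6}$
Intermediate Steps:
$B = -210$ ($B = -196 - 14 = -210$)
$h{\left(b,A \right)} = \frac{b + \left(-660 + b\right) \left(A + b\right)}{2 A}$
$2672212 + h{\left(B,-1366 \right)} = 2672212 + \frac{\left(-210\right)^{2} - -138390 - 1366 \left(-660 - 210\right)}{2 \left(-1366\right)} = 2672212 + \frac{1}{2} \left(- \frac{1}{1366}\right) \left(44100 + 138390 - -1188420\right) = 2672212 + \frac{1}{2} \left(- \frac{1}{1366}\right) \left(44100 + 138390 + 1188420\right) = 2672212 + \frac{1}{2} \left(- \frac{1}{1366}\right) 1370910 = 2672212 - \frac{685455}{1366} = \frac{3649556137}{1366}$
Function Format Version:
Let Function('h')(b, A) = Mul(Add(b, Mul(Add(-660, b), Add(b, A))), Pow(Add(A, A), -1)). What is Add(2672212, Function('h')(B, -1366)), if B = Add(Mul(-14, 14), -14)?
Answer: Rational(3649556137, 1366) ≈ 2.6717e+6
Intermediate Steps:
B = -210 (B = Add(-196, -14) = -210)
Function('h')(b, A) = Mul(Rational(1, 2), Pow(A, -1), Add(b, Mul(Add(-660, b), Add(A, b)))) (Function('h')(b, A) = Mul(Add(b, Mul(Add(-660, b), Add(A, b))), Pow(Mul(2, A), -1)) = Mul(Add(b, Mul(Add(-660, b), Add(A, b))), Mul(Rational(1, 2), Pow(A, -1))) = Mul(Rational(1, 2), Pow(A, -1), Add(b, Mul(Add(-660, b), Add(A, b)))))
Add(2672212, Function('h')(B, -1366)) = Add(2672212, Mul(Rational(1, 2), Pow(-1366, -1), Add(Pow(-210, 2), Mul(-659, -210), Mul(-1366, Add(-660, -210))))) = Add(2672212, Mul(Rational(1, 2), Rational(-1, 1366), Add(44100, 138390, Mul(-1366, -870)))) = Add(2672212, Mul(Rational(1, 2), Rational(-1, 1366), Add(44100, 138390, 1188420))) = Add(2672212, Mul(Rational(1, 2), Rational(-1, 1366), 1370910)) = Add(2672212, Rational(-685455, 1366)) = Rational(3649556137, 1366)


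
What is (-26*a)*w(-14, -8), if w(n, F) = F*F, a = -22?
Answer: 36608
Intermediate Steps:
w(n, F) = F**2
(-26*a)*w(-14, -8) = -26*(-22)*(-8)**2 = 572*64 = 36608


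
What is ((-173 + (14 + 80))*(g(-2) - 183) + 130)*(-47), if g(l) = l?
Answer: -693015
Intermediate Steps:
((-173 + (14 + 80))*(g(-2) - 183) + 130)*(-47) = ((-173 + (14 + 80))*(-2 - 183) + 130)*(-47) = ((-173 + 94)*(-185) + 130)*(-47) = (-79*(-185) + 130)*(-47) = (14615 + 130)*(-47) = 14745*(-47) = -693015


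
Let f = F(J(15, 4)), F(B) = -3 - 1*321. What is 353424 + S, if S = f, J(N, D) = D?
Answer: 353100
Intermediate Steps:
F(B) = -324 (F(B) = -3 - 321 = -324)
f = -324
S = -324
353424 + S = 353424 - 324 = 353100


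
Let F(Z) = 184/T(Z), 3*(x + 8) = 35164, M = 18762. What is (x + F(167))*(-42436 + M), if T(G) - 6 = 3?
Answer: -2500069096/9 ≈ -2.7779e+8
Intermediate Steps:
x = 35140/3 (x = -8 + (⅓)*35164 = -8 + 35164/3 = 35140/3 ≈ 11713.)
T(G) = 9 (T(G) = 6 + 3 = 9)
F(Z) = 184/9
(x + F(167))*(-42436 + M) = (35140/3 + 184/9)*(-42436 + 18762) = (105604/9)*(-23674) = -2500069096/9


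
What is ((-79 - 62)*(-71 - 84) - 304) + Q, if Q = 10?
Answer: 21561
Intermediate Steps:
((-79 - 62)*(-71 - 84) - 304) + Q = ((-79 - 62)*(-71 - 84) - 304) + 10 = (-141*(-155) - 304) + 10 = (21855 - 304) + 10 = 21551 + 10 = 21561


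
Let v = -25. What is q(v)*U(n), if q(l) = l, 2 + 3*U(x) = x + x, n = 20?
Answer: -950/3 ≈ -316.67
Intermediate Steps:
U(x) = -2/3 + 2*x/3 (U(x) = -2/3 + (x + x)/3 = -2/3 + (2*x)/3 = -2/3 + 2*x/3)
q(v)*U(n) = -25*(-2/3 + (2/3)*20) = -25*(-2/3 + 40/3) = -25*38/3 = -950/3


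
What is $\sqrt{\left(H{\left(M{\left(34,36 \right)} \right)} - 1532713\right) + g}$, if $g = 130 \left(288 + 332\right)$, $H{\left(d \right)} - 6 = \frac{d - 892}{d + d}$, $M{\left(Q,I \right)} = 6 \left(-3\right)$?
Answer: $\frac{i \sqrt{52274942}}{6} \approx 1205.0 i$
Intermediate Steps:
$M{\left(Q,I \right)} = -18$
$H{\left(d \right)} = 6 + \frac{-892 + d}{2 d}$ ($H{\left(d \right)} = 6 + \frac{d - 892}{d + d} = 6 + \frac{-892 + d}{2 d}$)
$g = 80600$ ($g = 130 \cdot 620 = 80600$)
$\sqrt{\left(H{\left(M{\left(34,36 \right)} \right)} - 1532713\right) + g} = \sqrt{\left(\left(\frac{13}{2} - \frac{446}{-18}\right) - 1532713\right) + 80600} = \sqrt{\left(\left(\frac{13}{2} - - \frac{223}{9}\right) - 1532713\right) + 80600} = \sqrt{\left(\left(\frac{13}{2} + \frac{223}{9}\right) - 1532713\right) + 80600} = \sqrt{\left(\frac{563}{18} - 1532713\right) + 80600} = \sqrt{- \frac{27588271}{18} + 80600} = \sqrt{- \frac{26137471}{18}} = \frac{i \sqrt{52274942}}{6}$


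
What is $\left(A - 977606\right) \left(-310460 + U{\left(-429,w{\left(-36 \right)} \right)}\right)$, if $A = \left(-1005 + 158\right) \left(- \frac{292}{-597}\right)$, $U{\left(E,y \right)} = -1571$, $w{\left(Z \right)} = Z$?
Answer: $\frac{182188069293286}{597} \approx 3.0517 \cdot 10^{11}$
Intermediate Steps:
$A = - \frac{247324}{597}$ ($A = - 847 \left(\left(-292\right) \left(- \frac{1}{597}\right)\right) = \left(-847\right) \frac{292}{597} = - \frac{247324}{597} \approx -414.28$)
$\left(A - 977606\right) \left(-310460 + U{\left(-429,w{\left(-36 \right)} \right)}\right) = \left(- \frac{247324}{597} - 977606\right) \left(-310460 - 1571\right) = \left(- \frac{583878106}{597}\right) \left(-312031\right) = \frac{182188069293286}{597}$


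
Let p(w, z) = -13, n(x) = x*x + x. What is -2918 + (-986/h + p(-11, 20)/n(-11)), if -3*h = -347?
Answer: -111709951/38170 ≈ -2926.6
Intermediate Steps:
h = 347/3 (h = -⅓*(-347) = 347/3 ≈ 115.67)
n(x) = x + x² (n(x) = x² + x = x + x²)
-2918 + (-986/h + p(-11, 20)/n(-11)) = -2918 + (-986/347/3 - 13*(-1/(11*(1 - 11)))) = -2918 + (-986*3/347 - 13/((-11*(-10)))) = -2918 + (-2958/347 - 13/110) = -2918 - 329891/38170 = -111709951/38170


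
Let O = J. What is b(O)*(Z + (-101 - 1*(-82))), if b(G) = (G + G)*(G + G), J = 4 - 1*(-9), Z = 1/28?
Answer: -89739/7 ≈ -12820.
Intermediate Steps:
Z = 1/28 ≈ 0.035714
J = 13 (J = 4 + 9 = 13)
O = 13
b(G) = 4*G**2 (b(G) = (2*G)*(2*G) = 4*G**2)
b(O)*(Z + (-101 - 1*(-82))) = (4*13**2)*(1/28 + (-101 - 1*(-82))) = (4*169)*(1/28 + (-101 + 82)) = 676*(1/28 - 19) = 676*(-531/28) = -89739/7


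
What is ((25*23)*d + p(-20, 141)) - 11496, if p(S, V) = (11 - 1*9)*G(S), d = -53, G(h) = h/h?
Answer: -41969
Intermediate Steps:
G(h) = 1
p(S, V) = 2 (p(S, V) = (11 - 1*9)*1 = (11 - 9)*1 = 2*1 = 2)
((25*23)*d + p(-20, 141)) - 11496 = ((25*23)*(-53) + 2) - 11496 = (575*(-53) + 2) - 11496 = (-30475 + 2) - 11496 = -30473 - 11496 = -41969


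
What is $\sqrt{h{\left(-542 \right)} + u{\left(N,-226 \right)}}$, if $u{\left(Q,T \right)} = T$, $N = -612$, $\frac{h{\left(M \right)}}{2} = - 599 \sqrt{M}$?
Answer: $\sqrt{-226 - 1198 i \sqrt{542}} \approx 117.61 - 118.57 i$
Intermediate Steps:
$h{\left(M \right)} = - 1198 \sqrt{M}$ ($h{\left(M \right)} = 2 \left(- 599 \sqrt{M}\right) = - 1198 \sqrt{M}$)
$\sqrt{h{\left(-542 \right)} + u{\left(N,-226 \right)}} = \sqrt{- 1198 \sqrt{-542} - 226} = \sqrt{- 1198 i \sqrt{542} - 226} = \sqrt{-226 - 1198 i \sqrt{542}}$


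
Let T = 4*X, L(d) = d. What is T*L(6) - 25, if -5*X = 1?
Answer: -149/5 ≈ -29.800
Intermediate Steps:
X = -1/5 (X = -1/5*1 = -1/5 ≈ -0.20000)
T = -4/5 (T = 4*(-1/5) = -4/5 ≈ -0.80000)
T*L(6) - 25 = -4/5*6 - 25 = -24/5 - 25 = -149/5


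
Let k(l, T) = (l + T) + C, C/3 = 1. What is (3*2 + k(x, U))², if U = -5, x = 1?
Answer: 25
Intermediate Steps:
C = 3 (C = 3*1 = 3)
k(l, T) = 3 + T + l (k(l, T) = (l + T) + 3 = (T + l) + 3 = 3 + T + l)
(3*2 + k(x, U))² = (3*2 + (3 - 5 + 1))² = (6 - 1)² = 5² = 25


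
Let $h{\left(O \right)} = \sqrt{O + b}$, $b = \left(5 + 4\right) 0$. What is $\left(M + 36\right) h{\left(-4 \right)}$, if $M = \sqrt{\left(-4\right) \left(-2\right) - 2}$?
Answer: $2 i \left(36 + \sqrt{6}\right) \approx 76.899 i$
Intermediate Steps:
$b = 0$ ($b = 9 \cdot 0 = 0$)
$M = \sqrt{6}$ ($M = \sqrt{8 - 2} = \sqrt{6} \approx 2.4495$)
$h{\left(O \right)} = \sqrt{O}$ ($h{\left(O \right)} = \sqrt{O + 0} = \sqrt{O}$)
$\left(M + 36\right) h{\left(-4 \right)} = \left(\sqrt{6} + 36\right) \sqrt{-4} = \left(36 + \sqrt{6}\right) 2 i = 2 i \left(36 + \sqrt{6}\right)$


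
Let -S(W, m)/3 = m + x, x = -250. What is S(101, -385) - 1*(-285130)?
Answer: 287035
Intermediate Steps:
S(W, m) = 750 - 3*m (S(W, m) = -3*(m - 250) = -3*(-250 + m) = 750 - 3*m)
S(101, -385) - 1*(-285130) = (750 - 3*(-385)) - 1*(-285130) = (750 + 1155) + 285130 = 1905 + 285130 = 287035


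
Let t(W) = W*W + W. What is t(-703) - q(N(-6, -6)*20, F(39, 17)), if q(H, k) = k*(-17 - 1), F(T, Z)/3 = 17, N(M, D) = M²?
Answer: 494424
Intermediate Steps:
F(T, Z) = 51 (F(T, Z) = 3*17 = 51)
t(W) = W + W² (t(W) = W² + W = W + W²)
q(H, k) = -18*k (q(H, k) = k*(-18) = -18*k)
t(-703) - q(N(-6, -6)*20, F(39, 17)) = -703*(1 - 703) - (-18)*51 = -703*(-702) - 1*(-918) = 493506 + 918 = 494424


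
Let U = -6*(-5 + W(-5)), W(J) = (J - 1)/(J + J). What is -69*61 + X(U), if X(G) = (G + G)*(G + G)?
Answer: -35529/25 ≈ -1421.2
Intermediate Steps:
W(J) = (-1 + J)/(2*J) (W(J) = (-1 + J)/((2*J)) = (-1 + J)*(1/(2*J)) = (-1 + J)/(2*J))
U = 132/5 (U = -6*(-5 + (½)*(-1 - 5)/(-5)) = -6*(-5 + (½)*(-⅕)*(-6)) = -6*(-5 + ⅗) = -6*(-22/5) = 132/5 ≈ 26.400)
X(G) = 4*G² (X(G) = (2*G)*(2*G) = 4*G²)
-69*61 + X(U) = -69*61 + 4*(132/5)² = -4209 + 4*(17424/25) = -4209 + 69696/25 = -35529/25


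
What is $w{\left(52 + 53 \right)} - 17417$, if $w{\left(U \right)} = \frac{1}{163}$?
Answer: $- \frac{2838970}{163} \approx -17417.0$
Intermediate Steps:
$w{\left(U \right)} = \frac{1}{163}$
$w{\left(52 + 53 \right)} - 17417 = \frac{1}{163} - 17417 = - \frac{2838970}{163}$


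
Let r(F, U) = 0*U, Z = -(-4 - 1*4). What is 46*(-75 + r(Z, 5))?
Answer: -3450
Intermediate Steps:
Z = 8 (Z = -(-4 - 4) = -1*(-8) = 8)
r(F, U) = 0
46*(-75 + r(Z, 5)) = 46*(-75 + 0) = 46*(-75) = -3450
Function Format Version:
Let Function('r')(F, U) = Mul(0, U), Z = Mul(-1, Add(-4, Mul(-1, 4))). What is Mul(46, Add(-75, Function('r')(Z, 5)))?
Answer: -3450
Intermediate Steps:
Z = 8 (Z = Mul(-1, Add(-4, -4)) = Mul(-1, -8) = 8)
Function('r')(F, U) = 0
Mul(46, Add(-75, Function('r')(Z, 5))) = Mul(46, Add(-75, 0)) = Mul(46, -75) = -3450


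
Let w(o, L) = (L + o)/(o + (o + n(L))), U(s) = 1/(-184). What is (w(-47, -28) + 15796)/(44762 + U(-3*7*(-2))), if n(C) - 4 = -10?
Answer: 2906602/8236207 ≈ 0.35291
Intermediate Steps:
n(C) = -6 (n(C) = 4 - 10 = -6)
U(s) = -1/184
w(o, L) = (L + o)/(-6 + 2*o) (w(o, L) = (L + o)/(o + (o - 6)) = (L + o)/(o + (-6 + o)) = (L + o)/(-6 + 2*o))
(w(-47, -28) + 15796)/(44762 + U(-3*7*(-2))) = ((-28 - 47)/(2*(-3 - 47)) + 15796)/(44762 - 1/184) = ((½)*(-75)/(-50) + 15796)/(8236207/184) = ((½)*(-1/50)*(-75) + 15796)*(184/8236207) = (¾ + 15796)*(184/8236207) = (63187/4)*(184/8236207) = 2906602/8236207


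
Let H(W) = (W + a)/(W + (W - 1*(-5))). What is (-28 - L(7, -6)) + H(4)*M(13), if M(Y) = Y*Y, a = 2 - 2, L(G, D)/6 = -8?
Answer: 72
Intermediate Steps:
L(G, D) = -48 (L(G, D) = 6*(-8) = -48)
a = 0
H(W) = W/(5 + 2*W) (H(W) = (W + 0)/(W + (W - 1*(-5))) = W/(W + (W + 5)) = W/(W + (5 + W)) = W/(5 + 2*W))
M(Y) = Y²
(-28 - L(7, -6)) + H(4)*M(13) = (-28 - 1*(-48)) + (4/(5 + 2*4))*13² = (-28 + 48) + (4/(5 + 8))*169 = 20 + (4/13)*169 = 20 + 52 = 72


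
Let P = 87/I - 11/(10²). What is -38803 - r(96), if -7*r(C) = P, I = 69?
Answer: -624725653/16100 ≈ -38803.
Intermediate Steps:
P = 2647/2300 (P = 87/69 - 11/(10²) = 87*(1/69) - 11/100 = 29/23 - 11*1/100 = 29/23 - 11/100 = 2647/2300 ≈ 1.1509)
r(C) = -2647/16100 (r(C) = -⅐*2647/2300 = -2647/16100)
-38803 - r(96) = -38803 - 1*(-2647/16100) = -38803 + 2647/16100 = -624725653/16100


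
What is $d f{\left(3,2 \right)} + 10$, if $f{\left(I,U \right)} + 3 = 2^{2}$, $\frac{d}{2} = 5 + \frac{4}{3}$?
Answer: $\frac{68}{3} \approx 22.667$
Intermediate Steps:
$d = \frac{38}{3}$ ($d = 2 \left(5 + \frac{4}{3}\right) = 2 \cdot \frac{19}{3} = \frac{38}{3} \approx 12.667$)
$f{\left(I,U \right)} = 1$ ($f{\left(I,U \right)} = -3 + 2^{2} = -3 + 4 = 1$)
$d f{\left(3,2 \right)} + 10 = \frac{38}{3} \cdot 1 + 10 = \frac{38}{3} + 10 = \frac{68}{3}$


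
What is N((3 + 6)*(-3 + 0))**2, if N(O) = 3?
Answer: 9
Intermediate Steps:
N((3 + 6)*(-3 + 0))**2 = 3**2 = 9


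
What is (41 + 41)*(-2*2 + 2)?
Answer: -164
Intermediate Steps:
(41 + 41)*(-2*2 + 2) = 82*(-4 + 2) = 82*(-2) = -164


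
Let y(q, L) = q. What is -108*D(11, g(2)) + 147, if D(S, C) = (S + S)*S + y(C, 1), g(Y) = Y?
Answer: -26205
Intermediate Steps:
D(S, C) = C + 2*S² (D(S, C) = (S + S)*S + C = (2*S)*S + C = 2*S² + C = C + 2*S²)
-108*D(11, g(2)) + 147 = -108*(2 + 2*11²) + 147 = -108*(2 + 2*121) + 147 = -108*(2 + 242) + 147 = -108*244 + 147 = -26352 + 147 = -26205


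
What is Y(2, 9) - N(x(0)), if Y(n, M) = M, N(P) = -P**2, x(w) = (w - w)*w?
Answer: 9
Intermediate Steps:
x(w) = 0 (x(w) = 0*w = 0)
Y(2, 9) - N(x(0)) = 9 - (-1)*0**2 = 9 - (-1)*0 = 9 - 1*0 = 9 + 0 = 9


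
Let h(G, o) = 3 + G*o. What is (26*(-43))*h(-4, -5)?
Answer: -25714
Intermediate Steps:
(26*(-43))*h(-4, -5) = (26*(-43))*(3 - 4*(-5)) = -1118*(3 + 20) = -1118*23 = -25714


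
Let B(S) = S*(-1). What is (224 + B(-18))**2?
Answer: 58564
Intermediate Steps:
B(S) = -S
(224 + B(-18))**2 = (224 - 1*(-18))**2 = (224 + 18)**2 = 242**2 = 58564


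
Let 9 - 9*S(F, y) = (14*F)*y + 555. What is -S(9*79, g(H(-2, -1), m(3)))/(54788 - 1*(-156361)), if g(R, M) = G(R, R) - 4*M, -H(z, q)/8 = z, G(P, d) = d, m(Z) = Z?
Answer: 13454/633447 ≈ 0.021239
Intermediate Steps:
H(z, q) = -8*z
g(R, M) = R - 4*M
S(F, y) = -182/3 - 14*F*y/9 (S(F, y) = 1 - ((14*F)*y + 555)/9 = 1 - (14*F*y + 555)/9 = 1 - (555 + 14*F*y)/9 = 1 + (-185/3 - 14*F*y/9) = -182/3 - 14*F*y/9)
-S(9*79, g(H(-2, -1), m(3)))/(54788 - 1*(-156361)) = -(-182/3 - 14*9*79*(-8*(-2) - 4*3)/9)/(54788 - 1*(-156361)) = -(-182/3 - 14/9*711*(16 - 12))/(54788 + 156361) = -(-182/3 - 14/9*711*4)/211149 = -(-182/3 - 4424)/211149 = -(-13454)/(3*211149) = -1*(-13454/633447) = 13454/633447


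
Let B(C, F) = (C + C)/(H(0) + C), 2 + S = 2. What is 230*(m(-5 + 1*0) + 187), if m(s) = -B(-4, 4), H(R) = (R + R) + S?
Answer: 42550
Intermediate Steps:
S = 0 (S = -2 + 2 = 0)
H(R) = 2*R (H(R) = (R + R) + 0 = 2*R + 0 = 2*R)
B(C, F) = 2 (B(C, F) = (C + C)/(2*0 + C) = (2*C)/(0 + C) = (2*C)/C = 2)
m(s) = -2 (m(s) = -1*2 = -2)
230*(m(-5 + 1*0) + 187) = 230*(-2 + 187) = 230*185 = 42550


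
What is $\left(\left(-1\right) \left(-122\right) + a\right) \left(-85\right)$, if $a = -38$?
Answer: $-7140$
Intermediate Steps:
$\left(\left(-1\right) \left(-122\right) + a\right) \left(-85\right) = \left(\left(-1\right) \left(-122\right) - 38\right) \left(-85\right) = \left(122 - 38\right) \left(-85\right) = 84 \left(-85\right) = -7140$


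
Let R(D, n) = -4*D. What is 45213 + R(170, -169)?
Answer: 44533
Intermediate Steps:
45213 + R(170, -169) = 45213 - 4*170 = 45213 - 680 = 44533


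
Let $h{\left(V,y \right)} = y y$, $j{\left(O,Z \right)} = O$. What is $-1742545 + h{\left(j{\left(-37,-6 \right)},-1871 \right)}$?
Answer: $1758096$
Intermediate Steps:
$h{\left(V,y \right)} = y^{2}$
$-1742545 + h{\left(j{\left(-37,-6 \right)},-1871 \right)} = -1742545 + \left(-1871\right)^{2} = -1742545 + 3500641 = 1758096$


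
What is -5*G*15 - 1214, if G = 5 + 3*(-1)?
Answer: -1364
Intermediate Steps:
G = 2 (G = 5 - 3 = 2)
-5*G*15 - 1214 = -5*2*15 - 1214 = -10*15 - 1214 = -150 - 1214 = -1364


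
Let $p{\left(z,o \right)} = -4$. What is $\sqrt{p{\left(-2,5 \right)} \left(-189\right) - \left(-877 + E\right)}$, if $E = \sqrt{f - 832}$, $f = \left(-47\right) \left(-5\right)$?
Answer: $\sqrt{1633 - i \sqrt{597}} \approx 40.411 - 0.3023 i$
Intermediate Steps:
$f = 235$
$E = i \sqrt{597}$ ($E = \sqrt{235 - 832} = \sqrt{-597} = i \sqrt{597} \approx 24.434 i$)
$\sqrt{p{\left(-2,5 \right)} \left(-189\right) - \left(-877 + E\right)} = \sqrt{\left(-4\right) \left(-189\right) + \left(877 - i \sqrt{597}\right)} = \sqrt{756 + \left(877 - i \sqrt{597}\right)} = \sqrt{1633 - i \sqrt{597}}$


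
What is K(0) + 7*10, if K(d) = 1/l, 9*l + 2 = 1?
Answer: 61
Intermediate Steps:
l = -1/9 (l = -2/9 + (1/9)*1 = -2/9 + 1/9 = -1/9 ≈ -0.11111)
K(d) = -9 (K(d) = 1/(-1/9) = -9)
K(0) + 7*10 = -9 + 7*10 = -9 + 70 = 61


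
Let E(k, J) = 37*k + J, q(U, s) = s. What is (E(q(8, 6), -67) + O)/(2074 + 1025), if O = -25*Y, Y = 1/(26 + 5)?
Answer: 4780/96069 ≈ 0.049756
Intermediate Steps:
Y = 1/31 ≈ 0.032258
O = -25/31 (O = -25*1/31 = -25/31 ≈ -0.80645)
E(k, J) = J + 37*k
(E(q(8, 6), -67) + O)/(2074 + 1025) = ((-67 + 37*6) - 25/31)/(2074 + 1025) = ((-67 + 222) - 25/31)/3099 = (155 - 25/31)*(1/3099) = (4780/31)*(1/3099) = 4780/96069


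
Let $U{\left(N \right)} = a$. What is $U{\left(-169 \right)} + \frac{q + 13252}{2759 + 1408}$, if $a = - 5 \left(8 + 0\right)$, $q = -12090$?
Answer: $- \frac{165518}{4167} \approx -39.721$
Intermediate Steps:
$a = -40$ ($a = \left(-5\right) 8 = -40$)
$U{\left(N \right)} = -40$
$U{\left(-169 \right)} + \frac{q + 13252}{2759 + 1408} = -40 + \frac{-12090 + 13252}{2759 + 1408} = -40 + \frac{1162}{4167} = - \frac{165518}{4167}$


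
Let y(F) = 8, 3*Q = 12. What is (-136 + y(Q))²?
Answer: 16384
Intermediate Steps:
Q = 4 (Q = (⅓)*12 = 4)
(-136 + y(Q))² = (-136 + 8)² = (-128)² = 16384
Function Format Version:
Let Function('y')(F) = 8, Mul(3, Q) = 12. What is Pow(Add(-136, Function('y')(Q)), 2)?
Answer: 16384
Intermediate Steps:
Q = 4 (Q = Mul(Rational(1, 3), 12) = 4)
Pow(Add(-136, Function('y')(Q)), 2) = Pow(Add(-136, 8), 2) = Pow(-128, 2) = 16384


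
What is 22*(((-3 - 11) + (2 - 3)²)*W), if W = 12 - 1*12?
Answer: 0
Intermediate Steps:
W = 0 (W = 12 - 12 = 0)
22*(((-3 - 11) + (2 - 3)²)*W) = 22*(((-3 - 11) + (2 - 3)²)*0) = 22*((-14 + (-1)²)*0) = 22*((-14 + 1)*0) = 22*(-13*0) = 22*0 = 0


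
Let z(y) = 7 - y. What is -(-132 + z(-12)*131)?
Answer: -2357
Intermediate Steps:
-(-132 + z(-12)*131) = -(-132 + (7 - 1*(-12))*131) = -(-132 + (7 + 12)*131) = -(-132 + 19*131) = -(-132 + 2489) = -1*2357 = -2357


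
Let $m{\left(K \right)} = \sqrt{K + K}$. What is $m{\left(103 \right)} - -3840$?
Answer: $3840 + \sqrt{206} \approx 3854.4$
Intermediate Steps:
$m{\left(K \right)} = \sqrt{2} \sqrt{K}$ ($m{\left(K \right)} = \sqrt{2 K} = \sqrt{2} \sqrt{K}$)
$m{\left(103 \right)} - -3840 = \sqrt{2} \sqrt{103} - -3840 = \sqrt{206} + 3840 = 3840 + \sqrt{206}$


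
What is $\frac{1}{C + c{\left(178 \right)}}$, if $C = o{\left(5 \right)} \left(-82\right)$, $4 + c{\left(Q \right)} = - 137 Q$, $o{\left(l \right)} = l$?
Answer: $- \frac{1}{24800} \approx -4.0323 \cdot 10^{-5}$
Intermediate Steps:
$c{\left(Q \right)} = -4 - 137 Q$
$C = -410$ ($C = 5 \left(-82\right) = -410$)
$\frac{1}{C + c{\left(178 \right)}} = \frac{1}{-410 - 24390} = \frac{1}{-24800} = - \frac{1}{24800}$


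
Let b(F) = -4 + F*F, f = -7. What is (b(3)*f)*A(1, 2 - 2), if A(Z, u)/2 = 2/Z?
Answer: -140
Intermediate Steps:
A(Z, u) = 4/Z (A(Z, u) = 2*(2/Z) = 4/Z)
b(F) = -4 + F²
(b(3)*f)*A(1, 2 - 2) = ((-4 + 3²)*(-7))*(4/1) = ((-4 + 9)*(-7))*(4*1) = (5*(-7))*4 = -35*4 = -140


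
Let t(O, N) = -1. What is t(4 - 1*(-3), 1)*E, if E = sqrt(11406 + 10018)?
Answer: -4*sqrt(1339) ≈ -146.37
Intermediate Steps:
E = 4*sqrt(1339) (E = sqrt(21424) = 4*sqrt(1339) ≈ 146.37)
t(4 - 1*(-3), 1)*E = -4*sqrt(1339)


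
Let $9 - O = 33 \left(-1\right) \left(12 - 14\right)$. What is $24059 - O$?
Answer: $24116$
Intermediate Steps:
$O = -57$ ($O = 9 - 33 \left(-1\right) \left(12 - 14\right) = 9 - - 33 \left(12 - 14\right) = 9 - \left(-33\right) \left(-2\right) = 9 - 66 = -57$)
$24059 - O = 24059 - -57 = 24059 + 57 = 24116$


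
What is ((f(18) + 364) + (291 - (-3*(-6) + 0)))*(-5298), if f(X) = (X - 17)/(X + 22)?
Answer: -67499169/20 ≈ -3.3750e+6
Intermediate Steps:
f(X) = (-17 + X)/(22 + X)
((f(18) + 364) + (291 - (-3*(-6) + 0)))*(-5298) = (((-17 + 18)/(22 + 18) + 364) + (291 - (-3*(-6) + 0)))*(-5298) = ((1/40 + 364) + (291 - (18 + 0)))*(-5298) = (((1/40)*1 + 364) + (291 - 1*18))*(-5298) = ((1/40 + 364) + (291 - 18))*(-5298) = (14561/40 + 273)*(-5298) = (25481/40)*(-5298) = -67499169/20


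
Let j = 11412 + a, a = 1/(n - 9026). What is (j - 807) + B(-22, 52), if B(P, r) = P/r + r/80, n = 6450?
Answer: 1775739131/167440 ≈ 10605.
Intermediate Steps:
B(P, r) = r/80 + P/r (B(P, r) = P/r + r*(1/80) = P/r + r/80 = r/80 + P/r)
a = -1/2576 (a = 1/(6450 - 9026) = 1/(-2576) = -1/2576 ≈ -0.00038820)
j = 29397311/2576 (j = 11412 - 1/2576 = 29397311/2576 ≈ 11412.)
(j - 807) + B(-22, 52) = (29397311/2576 - 807) + ((1/80)*52 - 22/52) = 27318479/2576 + (13/20 - 22*1/52) = 27318479/2576 + (13/20 - 11/26) = 27318479/2576 + 59/260 = 1775739131/167440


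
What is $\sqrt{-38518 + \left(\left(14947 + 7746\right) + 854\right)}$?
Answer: $i \sqrt{14971} \approx 122.36 i$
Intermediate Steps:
$\sqrt{-38518 + \left(\left(14947 + 7746\right) + 854\right)} = \sqrt{-38518 + \left(22693 + 854\right)} = \sqrt{-38518 + 23547} = \sqrt{-14971} = i \sqrt{14971}$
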